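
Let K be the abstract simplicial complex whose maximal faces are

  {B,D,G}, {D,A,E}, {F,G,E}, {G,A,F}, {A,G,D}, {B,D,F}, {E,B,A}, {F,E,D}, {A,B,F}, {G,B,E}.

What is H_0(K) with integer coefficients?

H_0 = Z.

Fix the vertex order A < B < D < E < F < G and write every simplex with vertices in increasing order. Then dim K = 2 and the simplices of K are:

  0-simplices (6): A, B, D, E, F, G
  1-simplices (15): AB, AD, AE, AF, AG, BD, BE, BF, BG, DE, DF, DG, EF, EG, FG
  2-simplices (10): ABE, ABF, ADE, ADG, AFG, BDF, BDG, BEG, DEF, EFG

so the chain groups are C_0 ≅ Z^6, C_1 ≅ Z^15, C_2 ≅ Z^10.

The boundary map ∂_1: C_1 → C_0 is given by ∂[p,q] = [q] − [p].
This gives a 6×15 integer matrix of rank 5; reducing to Smith normal form yields diagonal entries (1,1,1,1,1).

∂_2: C_2 → C_1 sends each 2-simplex [p,q,r] to [q,r] − [p,r] + [p,q]. For instance
  ∂ADE = DE − AE + AD,
  ∂ABF = BF − AF + AB.
The 15×10 boundary matrix has rank 10 and Smith normal form diag(1,1,1,1,1,1,1,1,1,2).

From H_k ≅ ker(∂_k) / im(∂_{k+1}) we obtain:

  H_0: rank C_0 − rank ∂_1 = 6 − 5 = 1, and the invariant factors of ∂_1 are all 1, so H_0 = Z.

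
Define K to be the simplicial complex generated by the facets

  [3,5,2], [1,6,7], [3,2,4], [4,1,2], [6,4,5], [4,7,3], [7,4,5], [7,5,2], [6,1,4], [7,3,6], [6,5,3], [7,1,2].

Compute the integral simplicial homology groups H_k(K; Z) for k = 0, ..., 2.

H_0 ≅ Z,  H_1 ≅ Z/2,  H_2 = 0.

Order the vertices as 1 < 2 < 3 < 4 < 5 < 6 < 7. Listing each simplex with vertices in this order, K has dimension 2 with simplices:

  0-simplices (7): [1], [2], [3], [4], [5], [6], [7]
  1-simplices (18): [1,2], [1,4], [1,6], [1,7], [2,3], [2,4], [2,5], [2,7], [3,4], [3,5], [3,6], [3,7], [4,5], [4,6], [4,7], [5,6], [5,7], [6,7]
  2-simplices (12): [1,2,4], [1,2,7], [1,4,6], [1,6,7], [2,3,4], [2,3,5], [2,5,7], [3,4,7], [3,5,6], [3,6,7], [4,5,6], [4,5,7]

giving chain groups C_0 ≅ Z^7, C_1 ≅ Z^18, C_2 ≅ Z^12.

Boundary ∂_1: C_1 → C_0 maps an edge to its endpoints' difference, ∂[p,q] = q − p. For instance
  ∂[3,5] = [5] − [3].
This gives a 7×18 integer matrix of rank 6; reducing to Smith normal form yields diagonal entries (1,1,1,1,1,1).

The boundary map ∂_2: C_2 → C_1 acts by ∂[p,q,r] = [q,r] − [p,r] + [p,q]. For instance
  ∂[1,6,7] = [6,7] − [1,7] + [1,6],
  ∂[2,5,7] = [5,7] − [2,7] + [2,5].
The 18×12 boundary matrix has rank 12 and Smith normal form diag(1,1,1,1,1,1,1,1,1,1,1,2).

Reading off H_k = ker ∂_k / im ∂_{k+1}:

  H_0: rank C_0 − rank ∂_1 = 7 − 6 = 1, and the invariant factors of ∂_1 are all 1, so H_0 = Z.
  H_1: rank ker ∂_1 − rank ∂_2 = (18 − 6) − 12 = 0, and ∂_2 has invariant factor 2 > 1, so H_1 = Z/2.
  H_2: rank ker ∂_2 − rank ∂_3 = (12 − 12) − 0 = 0, and there is no ∂_3, so H_2 = 0.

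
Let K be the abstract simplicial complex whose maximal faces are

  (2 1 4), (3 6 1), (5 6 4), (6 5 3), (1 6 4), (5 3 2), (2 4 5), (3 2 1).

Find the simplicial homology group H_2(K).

H_2 ≅ Z.

Fix the vertex order 1 < 2 < 3 < 4 < 5 < 6 and write every simplex with vertices in increasing order. Then dim K = 2 and the simplices of K are:

  0-simplices (6): [1], [2], [3], [4], [5], [6]
  1-simplices (12): [1,2], [1,3], [1,4], [1,6], [2,3], [2,4], [2,5], [3,5], [3,6], [4,5], [4,6], [5,6]
  2-simplices (8): [1,2,3], [1,2,4], [1,3,6], [1,4,6], [2,3,5], [2,4,5], [3,5,6], [4,5,6]

Hence C_0 ≅ Z^6, C_1 ≅ Z^12, C_2 ≅ Z^8.

The boundary map ∂_1: C_1 → C_0 sends each edge [p,q] (with p < q) to q − p. For instance
  ∂[2,3] = [3] − [2].
The resulting 6×12 matrix has rank 5, and its Smith normal form has invariant factors (1,1,1,1,1).

Boundary ∂_2: C_2 → C_1 maps a triangle to the signed sum of its edges. For instance
  ∂[1,4,6] = [4,6] − [1,6] + [1,4],
  ∂[4,5,6] = [5,6] − [4,6] + [4,5].
This gives a 12×8 integer matrix of rank 7; reducing to Smith normal form yields diagonal entries (1,1,1,1,1,1,1).

Reading off H_k = ker ∂_k / im ∂_{k+1}:

  H_2: rank ker ∂_2 − rank ∂_3 = (8 − 7) − 0 = 1, and there is no ∂_3, so H_2 ≅ Z.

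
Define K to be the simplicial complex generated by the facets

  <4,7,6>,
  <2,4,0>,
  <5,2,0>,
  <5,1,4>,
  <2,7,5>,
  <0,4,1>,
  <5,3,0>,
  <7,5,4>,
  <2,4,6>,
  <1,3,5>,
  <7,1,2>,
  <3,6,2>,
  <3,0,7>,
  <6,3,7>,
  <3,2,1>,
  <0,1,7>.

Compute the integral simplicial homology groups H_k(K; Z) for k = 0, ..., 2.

We work with the vertex ordering 0 < 1 < 2 < 3 < 4 < 5 < 6 < 7. The simplices of K, each written with vertices in increasing order, are:

  0-simplices (8): [0], [1], [2], [3], [4], [5], [6], [7]
  1-simplices (24): (24 of them)
  2-simplices (16): [0,1,4], [0,1,7], [0,2,4], [0,2,5], [0,3,5], [0,3,7], [1,2,3], [1,2,7], [1,3,5], [1,4,5], [2,3,6], [2,4,6], [2,5,7], [3,6,7], [4,5,7], [4,6,7]

Hence C_0 ≅ Z^8, C_1 ≅ Z^24, C_2 ≅ Z^16.

Boundary ∂_1: C_1 → C_0 is given by ∂[p,q] = [q] − [p]. For instance
  ∂[2,7] = [7] − [2].
As a 8×24 matrix over Z this has rank 7, with invariant factors (1,1,1,1,1,1,1).

The boundary map ∂_2: C_2 → C_1 sends each 2-simplex [p,q,r] to [q,r] − [p,r] + [p,q]. For instance
  ∂[0,3,7] = [3,7] − [0,7] + [0,3],
  ∂[0,3,5] = [3,5] − [0,5] + [0,3].
This gives a 24×16 integer matrix of rank 15; reducing to Smith normal form yields diagonal entries (1,1,1,1,1,1,1,1,1,1,1,1,1,1,1).

From H_k ≅ ker(∂_k) / im(∂_{k+1}) we obtain:

  H_0: rank C_0 − rank ∂_1 = 8 − 7 = 1, and the invariant factors of ∂_1 are all 1, so H_0 = Z.
  H_1: rank ker ∂_1 − rank ∂_2 = (24 − 7) − 15 = 2, and the invariant factors of ∂_2 are all 1, so H_1 = Z^2.
  H_2: rank ker ∂_2 − rank ∂_3 = (16 − 15) − 0 = 1, and there is no ∂_3, so H_2 = Z.

As a check, the Euler characteristic is 8 − 24 + 16 = 0, which agrees with 1 − 2 + 1 = 0.
(K is a triangulation of the torus T^2.)

H_0 ≅ Z,  H_1 ≅ Z^2,  H_2 ≅ Z.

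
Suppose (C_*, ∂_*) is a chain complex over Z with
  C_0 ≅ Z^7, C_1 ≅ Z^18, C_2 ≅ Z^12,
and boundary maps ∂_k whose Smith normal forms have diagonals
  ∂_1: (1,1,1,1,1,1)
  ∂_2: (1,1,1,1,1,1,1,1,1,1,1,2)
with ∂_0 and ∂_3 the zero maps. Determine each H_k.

H_0: b_0 = 7 − 0 − 6 = 1; torsion from ∂_1 factors > 1: none. So H_0 ≅ Z.
H_1: b_1 = 18 − 6 − 12 = 0; torsion from ∂_2 factors > 1: [2]. So H_1 ≅ Z/2.
H_2: b_2 = 12 − 12 − 0 = 0; torsion from ∂_3 factors > 1: none. So H_2 ≅ 0.

H_0 ≅ Z,  H_1 ≅ Z/2,  H_2 = 0.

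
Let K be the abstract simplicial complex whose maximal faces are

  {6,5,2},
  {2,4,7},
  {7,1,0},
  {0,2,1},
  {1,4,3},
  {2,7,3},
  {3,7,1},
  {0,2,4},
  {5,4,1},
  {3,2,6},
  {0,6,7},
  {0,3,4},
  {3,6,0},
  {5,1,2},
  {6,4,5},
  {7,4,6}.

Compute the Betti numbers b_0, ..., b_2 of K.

b_0 = 1, b_1 = 2, b_2 = 1.

Fix the vertex order 0 < 1 < 2 < 3 < 4 < 5 < 6 < 7 and write every simplex with vertices in increasing order. Then dim K = 2 and the simplices of K are:

  0-simplices (8): [0], [1], [2], [3], [4], [5], [6], [7]
  1-simplices (24): (24 of them)
  2-simplices (16): [0,1,2], [0,1,7], [0,2,4], [0,3,4], [0,3,6], [0,6,7], [1,2,5], [1,3,4], [1,3,7], [1,4,5], [2,3,6], [2,3,7], [2,4,7], [2,5,6], [4,5,6], [4,6,7]

Hence C_0 ≅ Z^8, C_1 ≅ Z^24, C_2 ≅ Z^16.

Boundary ∂_1: C_1 → C_0 maps an edge to its endpoints' difference, ∂[p,q] = q − p.
The 8×24 boundary matrix has rank 7 and Smith normal form diag(1,1,1,1,1,1,1).

The boundary map ∂_2: C_2 → C_1 acts by ∂[p,q,r] = [q,r] − [p,r] + [p,q]. For instance
  ∂[2,4,7] = [4,7] − [2,7] + [2,4],
  ∂[4,6,7] = [6,7] − [4,7] + [4,6].
The 24×16 boundary matrix has rank 15 and Smith normal form diag(1,1,1,1,1,1,1,1,1,1,1,1,1,1,1).

Now H_k = ker ∂_k / im ∂_{k+1}, so:

  H_0: rank C_0 − rank ∂_1 = 8 − 7 = 1, and the invariant factors of ∂_1 are all 1, so H_0 ≅ Z.
  H_1: rank ker ∂_1 − rank ∂_2 = (24 − 7) − 15 = 2, and the invariant factors of ∂_2 are all 1, so H_1 ≅ Z^2.
  H_2: rank ker ∂_2 − rank ∂_3 = (16 − 15) − 0 = 1, and there is no ∂_3, so H_2 ≅ Z.

Hence the Betti numbers are b_0 = 1, b_1 = 2, b_2 = 1.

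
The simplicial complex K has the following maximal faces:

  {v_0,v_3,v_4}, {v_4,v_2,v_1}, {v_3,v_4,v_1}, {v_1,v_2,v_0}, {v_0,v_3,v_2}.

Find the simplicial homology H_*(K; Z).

Take the total order v_0 < v_1 < v_2 < v_3 < v_4 on the vertex set. Then K (dimension 2) consists of the simplices:

  0-simplices (5): [v_0], [v_1], [v_2], [v_3], [v_4]
  1-simplices (10): [v_0,v_1], [v_0,v_2], [v_0,v_3], [v_0,v_4], [v_1,v_2], [v_1,v_3], [v_1,v_4], [v_2,v_3], [v_2,v_4], [v_3,v_4]
  2-simplices (5): [v_0,v_1,v_2], [v_0,v_2,v_3], [v_0,v_3,v_4], [v_1,v_2,v_4], [v_1,v_3,v_4]

so the chain groups are C_0 ≅ Z^5, C_1 ≅ Z^10, C_2 ≅ Z^5.

Boundary ∂_1: C_1 → C_0 is given by ∂[p,q] = [q] − [p]. For instance
  ∂[v_0,v_2] = [v_2] − [v_0].
As a 5×10 matrix over Z this has rank 4, with invariant factors (1,1,1,1).

The boundary map ∂_2: C_2 → C_1 acts by ∂[p,q,r] = [q,r] − [p,r] + [p,q]. For instance
  ∂[v_1,v_2,v_4] = [v_2,v_4] − [v_1,v_4] + [v_1,v_2],
  ∂[v_0,v_2,v_3] = [v_2,v_3] − [v_0,v_3] + [v_0,v_2].
As a 10×5 matrix over Z this has rank 5, with invariant factors (1,1,1,1,1).

Computing H_k = (kernel of ∂_k) / (image of ∂_{k+1}):

  H_0: rank C_0 − rank ∂_1 = 5 − 4 = 1, and the invariant factors of ∂_1 are all 1, so H_0 ≅ Z.
  H_1: rank ker ∂_1 − rank ∂_2 = (10 − 4) − 5 = 1, and the invariant factors of ∂_2 are all 1, so H_1 ≅ Z.
  H_2: rank ker ∂_2 − rank ∂_3 = (5 − 5) − 0 = 0, and there is no ∂_3, so H_2 ≅ 0.

H_0 ≅ Z,  H_1 ≅ Z,  H_2 = 0.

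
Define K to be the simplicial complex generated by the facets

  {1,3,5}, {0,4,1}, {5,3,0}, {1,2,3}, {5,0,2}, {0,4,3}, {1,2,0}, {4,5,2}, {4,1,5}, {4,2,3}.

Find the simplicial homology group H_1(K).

H_1 = Z/2Z.

K has 6 vertices, 15 edges, 10 triangles.
rank ∂_1 = 5, rank ∂_2 = 10 ⇒ b_1 = 15 − 5 − 10 = 0; ∂_2 has invariant factor(s) [2] giving torsion. So H_1 = Z/2Z.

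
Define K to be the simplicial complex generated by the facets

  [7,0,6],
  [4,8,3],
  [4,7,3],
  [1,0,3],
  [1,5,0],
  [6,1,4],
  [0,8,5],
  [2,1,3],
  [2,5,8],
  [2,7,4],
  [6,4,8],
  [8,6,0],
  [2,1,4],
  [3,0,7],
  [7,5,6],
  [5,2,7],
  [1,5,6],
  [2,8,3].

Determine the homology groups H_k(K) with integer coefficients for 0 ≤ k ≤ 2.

Order the vertices as 0 < 1 < 2 < 3 < 4 < 5 < 6 < 7 < 8. Listing each simplex with vertices in this order, K has dimension 2 with simplices:

  0-simplices (9): [0], [1], [2], [3], [4], [5], [6], [7], [8]
  1-simplices (27): (27 of them)
  2-simplices (18): [0,1,3], [0,1,5], [0,3,7], [0,5,8], [0,6,7], [0,6,8], [1,2,3], [1,2,4], [1,4,6], [1,5,6], [2,3,8], [2,4,7], [2,5,7], [2,5,8], [3,4,7], [3,4,8], [4,6,8], [5,6,7]

Hence C_0 ≅ Z^9, C_1 ≅ Z^27, C_2 ≅ Z^18.

∂_1: C_1 → C_0 is given by ∂[p,q] = [q] − [p].
This gives a 9×27 integer matrix of rank 8; reducing to Smith normal form yields diagonal entries (1,1,1,1,1,1,1,1).

Boundary ∂_2: C_2 → C_1 sends each 2-simplex [p,q,r] to [q,r] − [p,r] + [p,q]. For instance
  ∂[0,5,8] = [5,8] − [0,8] + [0,5],
  ∂[1,2,3] = [2,3] − [1,3] + [1,2].
This gives a 27×18 integer matrix of rank 18; reducing to Smith normal form yields diagonal entries (1,1,1,1,1,1,1,1,1,1,1,1,1,1,1,1,1,2).

Computing H_k = (kernel of ∂_k) / (image of ∂_{k+1}):

  H_0: rank C_0 − rank ∂_1 = 9 − 8 = 1, and the invariant factors of ∂_1 are all 1, so H_0 = Z.
  H_1: rank ker ∂_1 − rank ∂_2 = (27 − 8) − 18 = 1, and ∂_2 has invariant factor 2 > 1, so H_1 = Z × Z/2.
  H_2: rank ker ∂_2 − rank ∂_3 = (18 − 18) − 0 = 0, and there is no ∂_3, so H_2 = 0.

H_0 = Z,  H_1 = Z × Z/2,  H_2 = 0.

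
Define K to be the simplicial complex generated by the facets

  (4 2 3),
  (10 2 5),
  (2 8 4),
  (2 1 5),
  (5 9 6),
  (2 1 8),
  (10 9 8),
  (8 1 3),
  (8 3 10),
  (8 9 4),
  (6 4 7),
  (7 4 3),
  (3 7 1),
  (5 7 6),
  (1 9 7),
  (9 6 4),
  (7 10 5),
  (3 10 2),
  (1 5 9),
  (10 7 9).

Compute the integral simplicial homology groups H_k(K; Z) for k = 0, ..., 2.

Take the total order 1 < 2 < 3 < 4 < 5 < 6 < 7 < 8 < 9 < 10 on the vertex set. Then K (dimension 2) consists of the simplices:

  0-simplices (10): [1], [2], [3], [4], [5], [6], [7], [8], [9], [10]
  1-simplices (30): (30 of them)
  2-simplices (20): (20 of them)

giving chain groups C_0 ≅ Z^10, C_1 ≅ Z^30, C_2 ≅ Z^20.

∂_1: C_1 → C_0 maps an edge to its endpoints' difference, ∂[p,q] = q − p. For instance
  ∂[2,5] = [5] − [2].
As a 10×30 matrix over Z this has rank 9, with invariant factors (1,1,1,1,1,1,1,1,1).

∂_2: C_2 → C_1 maps a triangle to the signed sum of its edges. For instance
  ∂[4,8,9] = [8,9] − [4,9] + [4,8],
  ∂[7,9,10] = [9,10] − [7,10] + [7,9].
As a 30×20 matrix over Z this has rank 20, with invariant factors (1,1,1,1,1,1,1,1,1,1,1,1,1,1,1,1,1,1,1,2).

From H_k ≅ ker(∂_k) / im(∂_{k+1}) we obtain:

  H_0: rank C_0 − rank ∂_1 = 10 − 9 = 1, and the invariant factors of ∂_1 are all 1, so H_0 = Z.
  H_1: rank ker ∂_1 − rank ∂_2 = (30 − 9) − 20 = 1, and ∂_2 has invariant factor 2 > 1, so H_1 = Z ⊕ Z/2.
  H_2: rank ker ∂_2 − rank ∂_3 = (20 − 20) − 0 = 0, and there is no ∂_3, so H_2 = 0.

(K is a triangulation of the Klein bottle.)

H_0 ≅ Z,  H_1 ≅ Z ⊕ Z/2,  H_2 = 0.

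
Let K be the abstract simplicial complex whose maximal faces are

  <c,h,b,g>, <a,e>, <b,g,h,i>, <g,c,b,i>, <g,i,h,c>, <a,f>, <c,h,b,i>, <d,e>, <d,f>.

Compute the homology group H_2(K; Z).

We work with the vertex ordering a < b < c < d < e < f < g < h < i. The simplices of K, each written with vertices in increasing order, are:

  0-simplices (9): a, b, c, d, e, f, g, h, i
  1-simplices (14): ae, af, bc, bg, bh, bi, cg, ch, ci, de, df, gh, gi, hi
  2-simplices (10): bcg, bch, bci, bgh, bgi, bhi, cgh, cgi, chi, ghi
  3-simplices (5): bcgh, bcgi, bchi, bghi, cghi

Hence C_0 ≅ Z^9, C_1 ≅ Z^14, C_2 ≅ Z^10, C_3 ≅ Z^5.

The boundary map ∂_1: C_1 → C_0 sends each edge [p,q] (with p < q) to q − p. For instance
  ∂bh = h − b.
The 9×14 boundary matrix has rank 7 and Smith normal form diag(1,1,1,1,1,1,1).

∂_2: C_2 → C_1 acts by ∂[p,q,r] = [q,r] − [p,r] + [p,q]. For instance
  ∂chi = hi − ci + ch,
  ∂cgi = gi − ci + cg.
As a 14×10 matrix over Z this has rank 6, with invariant factors (1,1,1,1,1,1).

The boundary map ∂_3: C_3 → C_2 sends each 3-simplex σ to the alternating sum Σ_i (−1)^i (σ with its i-th vertex removed). For instance
  ∂bcgh = cgh − bgh + bch − bcg,
  ∂cghi = ghi − chi + cgi − cgh.
The 10×5 boundary matrix has rank 4 and Smith normal form diag(1,1,1,1).

From H_k ≅ ker(∂_k) / im(∂_{k+1}) we obtain:

  H_2: rank ker ∂_2 − rank ∂_3 = (10 − 6) − 4 = 0, and the invariant factors of ∂_3 are all 1, so H_2 ≅ 0.

H_2 = 0.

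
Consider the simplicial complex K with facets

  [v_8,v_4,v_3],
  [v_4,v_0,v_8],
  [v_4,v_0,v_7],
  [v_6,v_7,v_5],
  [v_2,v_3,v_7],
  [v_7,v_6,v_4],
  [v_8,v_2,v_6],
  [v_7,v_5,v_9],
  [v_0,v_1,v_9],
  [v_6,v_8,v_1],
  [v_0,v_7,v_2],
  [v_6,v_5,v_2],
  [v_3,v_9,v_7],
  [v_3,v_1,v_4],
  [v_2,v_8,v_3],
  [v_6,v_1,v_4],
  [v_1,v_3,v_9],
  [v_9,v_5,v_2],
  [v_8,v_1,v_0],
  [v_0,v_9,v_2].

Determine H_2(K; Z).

H_2 ≅ 0.

We work with the vertex ordering v_0 < v_1 < v_2 < v_3 < v_4 < v_5 < v_6 < v_7 < v_8 < v_9. The simplices of K, each written with vertices in increasing order, are:

  0-simplices (10): [v_0], [v_1], [v_2], [v_3], [v_4], [v_5], [v_6], [v_7], [v_8], [v_9]
  1-simplices (30): (30 of them)
  2-simplices (20): (20 of them)

so the chain groups are C_0 ≅ Z^10, C_1 ≅ Z^30, C_2 ≅ Z^20.

∂_1: C_1 → C_0 is given by ∂[p,q] = [q] − [p]. For instance
  ∂[v_2,v_3] = [v_3] − [v_2].
This gives a 10×30 integer matrix of rank 9; reducing to Smith normal form yields diagonal entries (1,1,1,1,1,1,1,1,1).

Boundary ∂_2: C_2 → C_1 maps a triangle to the signed sum of its edges. For instance
  ∂[v_0,v_1,v_8] = [v_1,v_8] − [v_0,v_8] + [v_0,v_1],
  ∂[v_0,v_4,v_7] = [v_4,v_7] − [v_0,v_7] + [v_0,v_4].
This gives a 30×20 integer matrix of rank 20; reducing to Smith normal form yields diagonal entries (1,1,1,1,1,1,1,1,1,1,1,1,1,1,1,1,1,1,1,2).

Now H_k = ker ∂_k / im ∂_{k+1}, so:

  H_2: rank ker ∂_2 − rank ∂_3 = (20 − 20) − 0 = 0, and there is no ∂_3, so H_2 ≅ 0.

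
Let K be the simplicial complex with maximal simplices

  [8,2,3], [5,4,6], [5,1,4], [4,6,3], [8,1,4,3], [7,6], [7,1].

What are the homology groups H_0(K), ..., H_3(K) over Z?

H_0 = Z,  H_1 = Z,  H_2 = 0,  H_3 = 0.

We work with the vertex ordering 1 < 2 < 3 < 4 < 5 < 6 < 7 < 8. The simplices of K, each written with vertices in increasing order, are:

  0-simplices (8): [1], [2], [3], [4], [5], [6], [7], [8]
  1-simplices (15): [1,3], [1,4], [1,5], [1,7], [1,8], [2,3], [2,8], [3,4], [3,6], [3,8], [4,5], [4,6], [4,8], [5,6], [6,7]
  2-simplices (8): [1,3,4], [1,3,8], [1,4,5], [1,4,8], [2,3,8], [3,4,6], [3,4,8], [4,5,6]
  3-simplices (1): [1,3,4,8]

giving chain groups C_0 ≅ Z^8, C_1 ≅ Z^15, C_2 ≅ Z^8, C_3 ≅ Z^1.

∂_1: C_1 → C_0 sends each edge [p,q] (with p < q) to q − p. For instance
  ∂[1,4] = [4] − [1].
As a 8×15 matrix over Z this has rank 7, with invariant factors (1,1,1,1,1,1,1).

∂_2: C_2 → C_1 maps a triangle to the signed sum of its edges. For instance
  ∂[1,3,4] = [3,4] − [1,4] + [1,3],
  ∂[3,4,8] = [4,8] − [3,8] + [3,4].
As a 15×8 matrix over Z this has rank 7, with invariant factors (1,1,1,1,1,1,1).

The boundary map ∂_3: C_3 → C_2 sends each 3-simplex σ to the alternating sum Σ_i (−1)^i (σ with its i-th vertex removed). For instance
  ∂[1,3,4,8] = [3,4,8] − [1,4,8] + [1,3,8] − [1,3,4].
This gives a 8×1 integer matrix of rank 1; reducing to Smith normal form yields diagonal entries (1).

Reading off H_k = ker ∂_k / im ∂_{k+1}:

  H_0: rank C_0 − rank ∂_1 = 8 − 7 = 1, and the invariant factors of ∂_1 are all 1, so H_0 = Z.
  H_1: rank ker ∂_1 − rank ∂_2 = (15 − 7) − 7 = 1, and the invariant factors of ∂_2 are all 1, so H_1 = Z.
  H_2: rank ker ∂_2 − rank ∂_3 = (8 − 7) − 1 = 0, and the invariant factors of ∂_3 are all 1, so H_2 = 0.
  H_3: rank ker ∂_3 − rank ∂_4 = (1 − 1) − 0 = 0, and there is no ∂_4, so H_3 = 0.

As a check, the Euler characteristic is 8 − 15 + 8 − 1 = 0, which agrees with 1 − 1 + 0 − 0 = 0.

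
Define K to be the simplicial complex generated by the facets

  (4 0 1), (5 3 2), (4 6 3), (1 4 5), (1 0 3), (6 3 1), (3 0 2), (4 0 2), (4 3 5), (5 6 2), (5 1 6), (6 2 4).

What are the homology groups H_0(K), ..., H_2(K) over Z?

H_0 ≅ Z,  H_1 ≅ Z_2,  H_2 = 0.

Order the vertices as 0 < 1 < 2 < 3 < 4 < 5 < 6. Listing each simplex with vertices in this order, K has dimension 2 with simplices:

  0-simplices (7): [0], [1], [2], [3], [4], [5], [6]
  1-simplices (18): [0,1], [0,2], [0,3], [0,4], [1,3], [1,4], [1,5], [1,6], [2,3], [2,4], [2,5], [2,6], [3,4], [3,5], [3,6], [4,5], [4,6], [5,6]
  2-simplices (12): [0,1,3], [0,1,4], [0,2,3], [0,2,4], [1,3,6], [1,4,5], [1,5,6], [2,3,5], [2,4,6], [2,5,6], [3,4,5], [3,4,6]

giving chain groups C_0 ≅ Z^7, C_1 ≅ Z^18, C_2 ≅ Z^12.

∂_1: C_1 → C_0 sends each edge [p,q] (with p < q) to q − p. For instance
  ∂[0,4] = [4] − [0].
The resulting 7×18 matrix has rank 6, and its Smith normal form has invariant factors (1,1,1,1,1,1).

Boundary ∂_2: C_2 → C_1 maps a triangle to the signed sum of its edges. For instance
  ∂[2,5,6] = [5,6] − [2,6] + [2,5],
  ∂[0,1,4] = [1,4] − [0,4] + [0,1].
The 18×12 boundary matrix has rank 12 and Smith normal form diag(1,1,1,1,1,1,1,1,1,1,1,2).

Computing H_k = (kernel of ∂_k) / (image of ∂_{k+1}):

  H_0: rank C_0 − rank ∂_1 = 7 − 6 = 1, and the invariant factors of ∂_1 are all 1, so H_0 ≅ Z.
  H_1: rank ker ∂_1 − rank ∂_2 = (18 − 6) − 12 = 0, and ∂_2 has invariant factor 2 > 1, so H_1 ≅ Z_2.
  H_2: rank ker ∂_2 − rank ∂_3 = (12 − 12) − 0 = 0, and there is no ∂_3, so H_2 ≅ 0.

As a check, the Euler characteristic is 7 − 18 + 12 = 1, which agrees with 1 − 0 + 0 = 1.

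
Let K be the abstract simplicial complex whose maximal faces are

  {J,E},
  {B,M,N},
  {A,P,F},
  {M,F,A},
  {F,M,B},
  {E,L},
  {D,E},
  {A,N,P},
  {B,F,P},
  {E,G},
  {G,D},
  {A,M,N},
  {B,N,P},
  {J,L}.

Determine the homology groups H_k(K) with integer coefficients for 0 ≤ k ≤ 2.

H_0 = Z^2,  H_1 = Z^2,  H_2 = Z.

Take the total order A < B < D < E < F < G < J < L < M < N < P on the vertex set. Then K (dimension 2) consists of the simplices:

  0-simplices (11): A, B, D, E, F, G, J, L, M, N, P
  1-simplices (18): AF, AM, AN, AP, BF, BM, BN, BP, DE, DG, EG, EJ, EL, FM, FP, JL, MN, NP
  2-simplices (8): AFM, AFP, AMN, ANP, BFM, BFP, BMN, BNP

so the chain groups are C_0 ≅ Z^11, C_1 ≅ Z^18, C_2 ≅ Z^8.

The boundary map ∂_1: C_1 → C_0 maps an edge to its endpoints' difference, ∂[p,q] = q − p.
The 11×18 boundary matrix has rank 9 and Smith normal form diag(1,1,1,1,1,1,1,1,1).

Boundary ∂_2: C_2 → C_1 sends each 2-simplex [p,q,r] to [q,r] − [p,r] + [p,q]. For instance
  ∂AFM = FM − AM + AF,
  ∂AFP = FP − AP + AF.
The resulting 18×8 matrix has rank 7, and its Smith normal form has invariant factors (1,1,1,1,1,1,1).

From H_k ≅ ker(∂_k) / im(∂_{k+1}) we obtain:

  H_0: rank C_0 − rank ∂_1 = 11 − 9 = 2, and the invariant factors of ∂_1 are all 1, so H_0 = Z^2.
  H_1: rank ker ∂_1 − rank ∂_2 = (18 − 9) − 7 = 2, and the invariant factors of ∂_2 are all 1, so H_1 = Z^2.
  H_2: rank ker ∂_2 − rank ∂_3 = (8 − 7) − 0 = 1, and there is no ∂_3, so H_2 = Z.

As a check, the Euler characteristic is 11 − 18 + 8 = 1, which agrees with 2 − 2 + 1 = 1.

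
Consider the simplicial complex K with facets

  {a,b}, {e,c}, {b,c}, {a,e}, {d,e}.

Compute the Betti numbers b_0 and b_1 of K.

Order the vertices as a < b < c < d < e. Listing each simplex with vertices in this order, K has dimension 1 with simplices:

  0-simplices (5): a, b, c, d, e
  1-simplices (5): ab, ae, bc, ce, de

giving chain groups C_0 ≅ Z^5, C_1 ≅ Z^5.

∂_1: C_1 → C_0 maps an edge to its endpoints' difference, ∂[p,q] = q − p. For instance
  ∂de = e − d.
As a 5×5 matrix over Z this has rank 4, with invariant factors (1,1,1,1).

Computing H_k = (kernel of ∂_k) / (image of ∂_{k+1}):

  H_0: rank C_0 − rank ∂_1 = 5 − 4 = 1, and the invariant factors of ∂_1 are all 1, so H_0 ≅ Z.
  H_1: rank ker ∂_1 − rank ∂_2 = (5 − 4) − 0 = 1, and there is no ∂_2, so H_1 ≅ Z.

Hence the Betti numbers are b_0 = 1, b_1 = 1.

b_0 = 1, b_1 = 1.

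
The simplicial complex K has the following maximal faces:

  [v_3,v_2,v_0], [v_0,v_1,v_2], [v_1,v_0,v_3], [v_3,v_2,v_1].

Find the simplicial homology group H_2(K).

H_2 ≅ Z.

K has 4 vertices, 6 edges, 4 triangles.
rank ∂_2 = 3, rank ∂_3 = 0 ⇒ b_2 = 4 − 3 − 0 = 1. So H_2 = Z.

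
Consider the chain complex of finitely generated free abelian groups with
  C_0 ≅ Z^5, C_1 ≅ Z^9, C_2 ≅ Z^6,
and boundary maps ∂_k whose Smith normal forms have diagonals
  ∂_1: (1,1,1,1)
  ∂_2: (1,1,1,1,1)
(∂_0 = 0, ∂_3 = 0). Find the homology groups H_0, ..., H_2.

H_0 = Z,  H_1 = 0,  H_2 = Z.

H_0: b_0 = 5 − 0 − 4 = 1; torsion from ∂_1 factors > 1: none. So H_0 = Z.
H_1: b_1 = 9 − 4 − 5 = 0; torsion from ∂_2 factors > 1: none. So H_1 = 0.
H_2: b_2 = 6 − 5 − 0 = 1; torsion from ∂_3 factors > 1: none. So H_2 = Z.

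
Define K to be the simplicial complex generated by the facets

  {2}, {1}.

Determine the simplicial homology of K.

Order the vertices as 1 < 2. Listing each simplex with vertices in this order, K has dimension 0 with simplices:

  0-simplices (2): [1], [2]

giving chain groups C_0 ≅ Z^2.

Computing H_k = (kernel of ∂_k) / (image of ∂_{k+1}):

  H_0: rank C_0 − rank ∂_1 = 2 − 0 = 2, and there is no ∂_1, so H_0 = Z^2.

H_0 = Z^2.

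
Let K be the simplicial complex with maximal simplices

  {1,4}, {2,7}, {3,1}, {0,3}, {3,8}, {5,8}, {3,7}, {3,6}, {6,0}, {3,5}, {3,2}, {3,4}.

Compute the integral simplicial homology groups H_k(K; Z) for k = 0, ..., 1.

H_0 = Z,  H_1 = Z^4.

K has 9 vertices, 12 edges.
rank ∂_0 = 0, rank ∂_1 = 8 ⇒ b_0 = 9 − 0 − 8 = 1; all invariant factors of ∂_1 are 1 so no torsion. So H_0 ≅ Z.
rank ∂_1 = 8, rank ∂_2 = 0 ⇒ b_1 = 12 − 8 − 0 = 4. So H_1 ≅ Z^4.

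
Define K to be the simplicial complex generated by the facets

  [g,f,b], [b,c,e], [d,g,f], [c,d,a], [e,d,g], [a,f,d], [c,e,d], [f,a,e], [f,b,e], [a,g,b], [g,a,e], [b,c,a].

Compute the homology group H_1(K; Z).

H_1 ≅ Z_2.

Fix the vertex order a < b < c < d < e < f < g and write every simplex with vertices in increasing order. Then dim K = 2 and the simplices of K are:

  0-simplices (7): a, b, c, d, e, f, g
  1-simplices (18): ab, ac, ad, ae, af, ag, bc, be, bf, bg, cd, ce, de, df, dg, ef, eg, fg
  2-simplices (12): abc, abg, acd, adf, aef, aeg, bce, bef, bfg, cde, deg, dfg

Hence C_0 ≅ Z^7, C_1 ≅ Z^18, C_2 ≅ Z^12.

Boundary ∂_1: C_1 → C_0 maps an edge to its endpoints' difference, ∂[p,q] = q − p. For instance
  ∂dg = g − d.
The resulting 7×18 matrix has rank 6, and its Smith normal form has invariant factors (1,1,1,1,1,1).

The boundary map ∂_2: C_2 → C_1 sends each 2-simplex [p,q,r] to [q,r] − [p,r] + [p,q]. For instance
  ∂abg = bg − ag + ab,
  ∂dfg = fg − dg + df.
The 18×12 boundary matrix has rank 12 and Smith normal form diag(1,1,1,1,1,1,1,1,1,1,1,2).

Reading off H_k = ker ∂_k / im ∂_{k+1}:

  H_1: rank ker ∂_1 − rank ∂_2 = (18 − 6) − 12 = 0, and ∂_2 has invariant factor 2 > 1, so H_1 ≅ Z_2.

(K is a triangulation of the real projective plane RP^2.)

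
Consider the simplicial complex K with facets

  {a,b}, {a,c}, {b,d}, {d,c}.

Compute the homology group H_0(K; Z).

Order the vertices as a < b < c < d. Listing each simplex with vertices in this order, K has dimension 1 with simplices:

  0-simplices (4): a, b, c, d
  1-simplices (4): ab, ac, bd, cd

so the chain groups are C_0 ≅ Z^4, C_1 ≅ Z^4.

∂_1: C_1 → C_0 maps an edge to its endpoints' difference, ∂[p,q] = q − p. For instance
  ∂ab = b − a.
As a 4×4 matrix over Z this has rank 3, with invariant factors (1,1,1).

From H_k ≅ ker(∂_k) / im(∂_{k+1}) we obtain:

  H_0: rank C_0 − rank ∂_1 = 4 − 3 = 1, and the invariant factors of ∂_1 are all 1, so H_0 ≅ Z.

H_0 = Z.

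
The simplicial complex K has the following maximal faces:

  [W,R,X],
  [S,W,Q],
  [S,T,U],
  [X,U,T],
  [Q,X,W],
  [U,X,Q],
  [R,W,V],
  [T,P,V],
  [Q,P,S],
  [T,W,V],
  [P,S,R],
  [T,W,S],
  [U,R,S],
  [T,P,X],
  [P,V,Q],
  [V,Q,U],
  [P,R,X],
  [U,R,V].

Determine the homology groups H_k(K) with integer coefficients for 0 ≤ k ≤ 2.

Fix the vertex order P < Q < R < S < T < U < V < W < X and write every simplex with vertices in increasing order. Then dim K = 2 and the simplices of K are:

  0-simplices (9): P, Q, R, S, T, U, V, W, X
  1-simplices (27): PQ, PR, PS, PT, PV, PX, QS, QU, QV, QW, QX, RS, RU, RV, RW, RX, ST, SU, SW, TU, TV, TW, TX, UV, UX, VW, WX
  2-simplices (18): PQS, PQV, PRS, PRX, PTV, PTX, QSW, QUV, QUX, QWX, RSU, RUV, RVW, RWX, STU, STW, TUX, TVW

Hence C_0 ≅ Z^9, C_1 ≅ Z^27, C_2 ≅ Z^18.

∂_1: C_1 → C_0 sends each edge [p,q] (with p < q) to q − p.
This gives a 9×27 integer matrix of rank 8; reducing to Smith normal form yields diagonal entries (1,1,1,1,1,1,1,1).

Boundary ∂_2: C_2 → C_1 sends each 2-simplex [p,q,r] to [q,r] − [p,r] + [p,q]. For instance
  ∂PRS = RS − PS + PR,
  ∂RUV = UV − RV + RU.
The 27×18 boundary matrix has rank 17 and Smith normal form diag(1,1,1,1,1,1,1,1,1,1,1,1,1,1,1,1,1).

Now H_k = ker ∂_k / im ∂_{k+1}, so:

  H_0: rank C_0 − rank ∂_1 = 9 − 8 = 1, and the invariant factors of ∂_1 are all 1, so H_0 = Z.
  H_1: rank ker ∂_1 − rank ∂_2 = (27 − 8) − 17 = 2, and the invariant factors of ∂_2 are all 1, so H_1 = Z^2.
  H_2: rank ker ∂_2 − rank ∂_3 = (18 − 17) − 0 = 1, and there is no ∂_3, so H_2 = Z.

As a check, the Euler characteristic is 9 − 27 + 18 = 0, which agrees with 1 − 2 + 1 = 0.

H_0 ≅ Z,  H_1 ≅ Z^2,  H_2 ≅ Z.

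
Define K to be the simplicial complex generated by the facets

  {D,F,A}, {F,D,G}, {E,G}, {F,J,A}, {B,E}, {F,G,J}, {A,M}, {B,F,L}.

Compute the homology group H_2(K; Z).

Fix the vertex order A < B < D < E < F < G < J < L < M and write every simplex with vertices in increasing order. Then dim K = 2 and the simplices of K are:

  0-simplices (9): A, B, D, E, F, G, J, L, M
  1-simplices (14): AD, AF, AJ, AM, BE, BF, BL, DF, DG, EG, FG, FJ, FL, GJ
  2-simplices (5): ADF, AFJ, BFL, DFG, FGJ

Hence C_0 ≅ Z^9, C_1 ≅ Z^14, C_2 ≅ Z^5.

Boundary ∂_1: C_1 → C_0 maps an edge to its endpoints' difference, ∂[p,q] = q − p.
As a 9×14 matrix over Z this has rank 8, with invariant factors (1,1,1,1,1,1,1,1).

The boundary map ∂_2: C_2 → C_1 acts by ∂[p,q,r] = [q,r] − [p,r] + [p,q]. For instance
  ∂BFL = FL − BL + BF,
  ∂FGJ = GJ − FJ + FG.
As a 14×5 matrix over Z this has rank 5, with invariant factors (1,1,1,1,1).

Computing H_k = (kernel of ∂_k) / (image of ∂_{k+1}):

  H_2: rank ker ∂_2 − rank ∂_3 = (5 − 5) − 0 = 0, and there is no ∂_3, so H_2 ≅ 0.

H_2 ≅ 0.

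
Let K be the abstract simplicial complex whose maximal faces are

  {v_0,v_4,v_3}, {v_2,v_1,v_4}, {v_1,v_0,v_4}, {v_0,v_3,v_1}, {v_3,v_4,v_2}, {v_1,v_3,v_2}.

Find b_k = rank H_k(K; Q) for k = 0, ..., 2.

We work with the vertex ordering v_0 < v_1 < v_2 < v_3 < v_4. The simplices of K, each written with vertices in increasing order, are:

  0-simplices (5): [v_0], [v_1], [v_2], [v_3], [v_4]
  1-simplices (9): [v_0,v_1], [v_0,v_3], [v_0,v_4], [v_1,v_2], [v_1,v_3], [v_1,v_4], [v_2,v_3], [v_2,v_4], [v_3,v_4]
  2-simplices (6): [v_0,v_1,v_3], [v_0,v_1,v_4], [v_0,v_3,v_4], [v_1,v_2,v_3], [v_1,v_2,v_4], [v_2,v_3,v_4]

giving chain groups C_0 ≅ Z^5, C_1 ≅ Z^9, C_2 ≅ Z^6.

∂_1: C_1 → C_0 is given by ∂[p,q] = [q] − [p].
The 5×9 boundary matrix has rank 4 and Smith normal form diag(1,1,1,1).

Boundary ∂_2: C_2 → C_1 maps a triangle to the signed sum of its edges. For instance
  ∂[v_0,v_3,v_4] = [v_3,v_4] − [v_0,v_4] + [v_0,v_3],
  ∂[v_0,v_1,v_4] = [v_1,v_4] − [v_0,v_4] + [v_0,v_1].
The resulting 9×6 matrix has rank 5, and its Smith normal form has invariant factors (1,1,1,1,1).

Now H_k = ker ∂_k / im ∂_{k+1}, so:

  H_0: rank C_0 − rank ∂_1 = 5 − 4 = 1, and the invariant factors of ∂_1 are all 1, so H_0 = Z.
  H_1: rank ker ∂_1 − rank ∂_2 = (9 − 4) − 5 = 0, and the invariant factors of ∂_2 are all 1, so H_1 = 0.
  H_2: rank ker ∂_2 − rank ∂_3 = (6 − 5) − 0 = 1, and there is no ∂_3, so H_2 = Z.

Hence the Betti numbers are b_0 = 1, b_1 = 0, b_2 = 1.

b_0 = 1, b_1 = 0, b_2 = 1.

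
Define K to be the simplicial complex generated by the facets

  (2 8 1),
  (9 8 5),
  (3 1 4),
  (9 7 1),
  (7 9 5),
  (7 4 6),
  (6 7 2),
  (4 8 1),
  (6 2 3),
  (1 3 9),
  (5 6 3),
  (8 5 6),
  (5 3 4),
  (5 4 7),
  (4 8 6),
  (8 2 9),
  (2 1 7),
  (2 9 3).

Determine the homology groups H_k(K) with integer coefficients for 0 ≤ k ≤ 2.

Fix the vertex order 1 < 2 < 3 < 4 < 5 < 6 < 7 < 8 < 9 and write every simplex with vertices in increasing order. Then dim K = 2 and the simplices of K are:

  0-simplices (9): [1], [2], [3], [4], [5], [6], [7], [8], [9]
  1-simplices (27): (27 of them)
  2-simplices (18): [1,2,7], [1,2,8], [1,3,4], [1,3,9], [1,4,8], [1,7,9], [2,3,6], [2,3,9], [2,6,7], [2,8,9], [3,4,5], [3,5,6], [4,5,7], [4,6,7], [4,6,8], [5,6,8], [5,7,9], [5,8,9]

Hence C_0 ≅ Z^9, C_1 ≅ Z^27, C_2 ≅ Z^18.

Boundary ∂_1: C_1 → C_0 sends each edge [p,q] (with p < q) to q − p.
The resulting 9×27 matrix has rank 8, and its Smith normal form has invariant factors (1,1,1,1,1,1,1,1).

The boundary map ∂_2: C_2 → C_1 sends each 2-simplex [p,q,r] to [q,r] − [p,r] + [p,q]. For instance
  ∂[2,8,9] = [8,9] − [2,9] + [2,8],
  ∂[2,6,7] = [6,7] − [2,7] + [2,6].
The 27×18 boundary matrix has rank 18 and Smith normal form diag(1,1,1,1,1,1,1,1,1,1,1,1,1,1,1,1,1,2).

From H_k ≅ ker(∂_k) / im(∂_{k+1}) we obtain:

  H_0: rank C_0 − rank ∂_1 = 9 − 8 = 1, and the invariant factors of ∂_1 are all 1, so H_0 = Z.
  H_1: rank ker ∂_1 − rank ∂_2 = (27 − 8) − 18 = 1, and ∂_2 has invariant factor 2 > 1, so H_1 = Z ⊕ Z/2.
  H_2: rank ker ∂_2 − rank ∂_3 = (18 − 18) − 0 = 0, and there is no ∂_3, so H_2 = 0.

(K is a triangulation of the Klein bottle.)

H_0 = Z,  H_1 = Z ⊕ Z/2,  H_2 = 0.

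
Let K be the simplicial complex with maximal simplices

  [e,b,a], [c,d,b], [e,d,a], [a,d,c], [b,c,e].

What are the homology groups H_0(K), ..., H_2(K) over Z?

H_0 ≅ Z,  H_1 ≅ Z,  H_2 = 0.

Order the vertices as a < b < c < d < e. Listing each simplex with vertices in this order, K has dimension 2 with simplices:

  0-simplices (5): a, b, c, d, e
  1-simplices (10): ab, ac, ad, ae, bc, bd, be, cd, ce, de
  2-simplices (5): abe, acd, ade, bcd, bce

Hence C_0 ≅ Z^5, C_1 ≅ Z^10, C_2 ≅ Z^5.

∂_1: C_1 → C_0 sends each edge [p,q] (with p < q) to q − p.
The resulting 5×10 matrix has rank 4, and its Smith normal form has invariant factors (1,1,1,1).

∂_2: C_2 → C_1 acts by ∂[p,q,r] = [q,r] − [p,r] + [p,q]. For instance
  ∂ade = de − ae + ad,
  ∂acd = cd − ad + ac.
As a 10×5 matrix over Z this has rank 5, with invariant factors (1,1,1,1,1).

Now H_k = ker ∂_k / im ∂_{k+1}, so:

  H_0: rank C_0 − rank ∂_1 = 5 − 4 = 1, and the invariant factors of ∂_1 are all 1, so H_0 = Z.
  H_1: rank ker ∂_1 − rank ∂_2 = (10 − 4) − 5 = 1, and the invariant factors of ∂_2 are all 1, so H_1 = Z.
  H_2: rank ker ∂_2 − rank ∂_3 = (5 − 5) − 0 = 0, and there is no ∂_3, so H_2 = 0.

(K is a triangulation of the Möbius band.)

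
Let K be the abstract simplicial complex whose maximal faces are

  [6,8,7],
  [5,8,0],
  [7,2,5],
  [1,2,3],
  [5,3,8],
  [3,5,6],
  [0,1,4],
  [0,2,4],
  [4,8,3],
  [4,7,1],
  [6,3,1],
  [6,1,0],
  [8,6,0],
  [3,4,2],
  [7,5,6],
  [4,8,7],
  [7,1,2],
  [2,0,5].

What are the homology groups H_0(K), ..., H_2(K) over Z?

H_0 = Z,  H_1 = Z ⊕ Z/2,  H_2 = 0.

Take the total order 0 < 1 < 2 < 3 < 4 < 5 < 6 < 7 < 8 on the vertex set. Then K (dimension 2) consists of the simplices:

  0-simplices (9): [0], [1], [2], [3], [4], [5], [6], [7], [8]
  1-simplices (27): (27 of them)
  2-simplices (18): [0,1,4], [0,1,6], [0,2,4], [0,2,5], [0,5,8], [0,6,8], [1,2,3], [1,2,7], [1,3,6], [1,4,7], [2,3,4], [2,5,7], [3,4,8], [3,5,6], [3,5,8], [4,7,8], [5,6,7], [6,7,8]

so the chain groups are C_0 ≅ Z^9, C_1 ≅ Z^27, C_2 ≅ Z^18.

∂_1: C_1 → C_0 sends each edge [p,q] (with p < q) to q − p.
The 9×27 boundary matrix has rank 8 and Smith normal form diag(1,1,1,1,1,1,1,1).

The boundary map ∂_2: C_2 → C_1 maps a triangle to the signed sum of its edges. For instance
  ∂[0,1,6] = [1,6] − [0,6] + [0,1],
  ∂[0,6,8] = [6,8] − [0,8] + [0,6].
As a 27×18 matrix over Z this has rank 18, with invariant factors (1,1,1,1,1,1,1,1,1,1,1,1,1,1,1,1,1,2).

Now H_k = ker ∂_k / im ∂_{k+1}, so:

  H_0: rank C_0 − rank ∂_1 = 9 − 8 = 1, and the invariant factors of ∂_1 are all 1, so H_0 ≅ Z.
  H_1: rank ker ∂_1 − rank ∂_2 = (27 − 8) − 18 = 1, and ∂_2 has invariant factor 2 > 1, so H_1 ≅ Z ⊕ Z/2.
  H_2: rank ker ∂_2 − rank ∂_3 = (18 − 18) − 0 = 0, and there is no ∂_3, so H_2 ≅ 0.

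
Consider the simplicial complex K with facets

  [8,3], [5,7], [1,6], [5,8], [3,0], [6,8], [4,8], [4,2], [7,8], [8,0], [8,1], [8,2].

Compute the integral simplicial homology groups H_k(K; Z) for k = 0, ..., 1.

H_0 = Z,  H_1 = Z^4.

Fix the vertex order 0 < 1 < 2 < 3 < 4 < 5 < 6 < 7 < 8 and write every simplex with vertices in increasing order. Then dim K = 1 and the simplices of K are:

  0-simplices (9): [0], [1], [2], [3], [4], [5], [6], [7], [8]
  1-simplices (12): [0,3], [0,8], [1,6], [1,8], [2,4], [2,8], [3,8], [4,8], [5,7], [5,8], [6,8], [7,8]

so the chain groups are C_0 ≅ Z^9, C_1 ≅ Z^12.

∂_1: C_1 → C_0 sends each edge [p,q] (with p < q) to q − p.
This gives a 9×12 integer matrix of rank 8; reducing to Smith normal form yields diagonal entries (1,1,1,1,1,1,1,1).

Now H_k = ker ∂_k / im ∂_{k+1}, so:

  H_0: rank C_0 − rank ∂_1 = 9 − 8 = 1, and the invariant factors of ∂_1 are all 1, so H_0 = Z.
  H_1: rank ker ∂_1 − rank ∂_2 = (12 − 8) − 0 = 4, and there is no ∂_2, so H_1 = Z^4.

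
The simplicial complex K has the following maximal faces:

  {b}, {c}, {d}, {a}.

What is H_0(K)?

We work with the vertex ordering a < b < c < d. The simplices of K, each written with vertices in increasing order, are:

  0-simplices (4): a, b, c, d

giving chain groups C_0 ≅ Z^4.

Reading off H_k = ker ∂_k / im ∂_{k+1}:

  H_0: rank C_0 − rank ∂_1 = 4 − 0 = 4, and there is no ∂_1, so H_0 = Z^4.

(K is a triangulation of a set of 4 points.)

H_0 ≅ Z^4.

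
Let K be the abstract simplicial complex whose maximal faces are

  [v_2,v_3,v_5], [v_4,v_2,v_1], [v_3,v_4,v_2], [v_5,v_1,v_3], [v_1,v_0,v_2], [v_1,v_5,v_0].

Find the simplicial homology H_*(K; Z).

H_0 ≅ Z,  H_1 ≅ Z,  H_2 = 0.

Take the total order v_0 < v_1 < v_2 < v_3 < v_4 < v_5 on the vertex set. Then K (dimension 2) consists of the simplices:

  0-simplices (6): [v_0], [v_1], [v_2], [v_3], [v_4], [v_5]
  1-simplices (12): [v_0,v_1], [v_0,v_2], [v_0,v_5], [v_1,v_2], [v_1,v_3], [v_1,v_4], [v_1,v_5], [v_2,v_3], [v_2,v_4], [v_2,v_5], [v_3,v_4], [v_3,v_5]
  2-simplices (6): [v_0,v_1,v_2], [v_0,v_1,v_5], [v_1,v_2,v_4], [v_1,v_3,v_5], [v_2,v_3,v_4], [v_2,v_3,v_5]

giving chain groups C_0 ≅ Z^6, C_1 ≅ Z^12, C_2 ≅ Z^6.

The boundary map ∂_1: C_1 → C_0 sends each edge [p,q] (with p < q) to q − p. For instance
  ∂[v_2,v_4] = [v_4] − [v_2].
As a 6×12 matrix over Z this has rank 5, with invariant factors (1,1,1,1,1).

Boundary ∂_2: C_2 → C_1 sends each 2-simplex [p,q,r] to [q,r] − [p,r] + [p,q]. For instance
  ∂[v_0,v_1,v_2] = [v_1,v_2] − [v_0,v_2] + [v_0,v_1],
  ∂[v_2,v_3,v_4] = [v_3,v_4] − [v_2,v_4] + [v_2,v_3].
The resulting 12×6 matrix has rank 6, and its Smith normal form has invariant factors (1,1,1,1,1,1).

From H_k ≅ ker(∂_k) / im(∂_{k+1}) we obtain:

  H_0: rank C_0 − rank ∂_1 = 6 − 5 = 1, and the invariant factors of ∂_1 are all 1, so H_0 = Z.
  H_1: rank ker ∂_1 − rank ∂_2 = (12 − 5) − 6 = 1, and the invariant factors of ∂_2 are all 1, so H_1 = Z.
  H_2: rank ker ∂_2 − rank ∂_3 = (6 − 6) − 0 = 0, and there is no ∂_3, so H_2 = 0.

As a check, the Euler characteristic is 6 − 12 + 6 = 0, which agrees with 1 − 1 + 0 = 0.
(K is a triangulation of the cylinder S^1 x I.)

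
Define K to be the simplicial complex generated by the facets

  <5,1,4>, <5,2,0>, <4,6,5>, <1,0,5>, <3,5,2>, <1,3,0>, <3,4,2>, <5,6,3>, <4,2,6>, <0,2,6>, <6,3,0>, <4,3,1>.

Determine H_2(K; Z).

Order the vertices as 0 < 1 < 2 < 3 < 4 < 5 < 6. Listing each simplex with vertices in this order, K has dimension 2 with simplices:

  0-simplices (7): [0], [1], [2], [3], [4], [5], [6]
  1-simplices (18): [0,1], [0,2], [0,3], [0,5], [0,6], [1,3], [1,4], [1,5], [2,3], [2,4], [2,5], [2,6], [3,4], [3,5], [3,6], [4,5], [4,6], [5,6]
  2-simplices (12): [0,1,3], [0,1,5], [0,2,5], [0,2,6], [0,3,6], [1,3,4], [1,4,5], [2,3,4], [2,3,5], [2,4,6], [3,5,6], [4,5,6]

Hence C_0 ≅ Z^7, C_1 ≅ Z^18, C_2 ≅ Z^12.

∂_1: C_1 → C_0 maps an edge to its endpoints' difference, ∂[p,q] = q − p.
The resulting 7×18 matrix has rank 6, and its Smith normal form has invariant factors (1,1,1,1,1,1).

The boundary map ∂_2: C_2 → C_1 sends each 2-simplex [p,q,r] to [q,r] − [p,r] + [p,q]. For instance
  ∂[4,5,6] = [5,6] − [4,6] + [4,5],
  ∂[0,1,3] = [1,3] − [0,3] + [0,1].
The resulting 18×12 matrix has rank 12, and its Smith normal form has invariant factors (1,1,1,1,1,1,1,1,1,1,1,2).

Computing H_k = (kernel of ∂_k) / (image of ∂_{k+1}):

  H_2: rank ker ∂_2 − rank ∂_3 = (12 − 12) − 0 = 0, and there is no ∂_3, so H_2 ≅ 0.

H_2 = 0.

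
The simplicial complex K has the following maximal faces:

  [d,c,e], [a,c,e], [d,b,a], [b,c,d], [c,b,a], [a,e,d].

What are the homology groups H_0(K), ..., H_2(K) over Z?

H_0 = Z,  H_1 = 0,  H_2 = Z.

Take the total order a < b < c < d < e on the vertex set. Then K (dimension 2) consists of the simplices:

  0-simplices (5): a, b, c, d, e
  1-simplices (9): ab, ac, ad, ae, bc, bd, cd, ce, de
  2-simplices (6): abc, abd, ace, ade, bcd, cde

giving chain groups C_0 ≅ Z^5, C_1 ≅ Z^9, C_2 ≅ Z^6.

The boundary map ∂_1: C_1 → C_0 sends each edge [p,q] (with p < q) to q − p. For instance
  ∂bc = c − b.
The 5×9 boundary matrix has rank 4 and Smith normal form diag(1,1,1,1).

The boundary map ∂_2: C_2 → C_1 maps a triangle to the signed sum of its edges. For instance
  ∂ade = de − ae + ad,
  ∂ace = ce − ae + ac.
This gives a 9×6 integer matrix of rank 5; reducing to Smith normal form yields diagonal entries (1,1,1,1,1).

Reading off H_k = ker ∂_k / im ∂_{k+1}:

  H_0: rank C_0 − rank ∂_1 = 5 − 4 = 1, and the invariant factors of ∂_1 are all 1, so H_0 ≅ Z.
  H_1: rank ker ∂_1 − rank ∂_2 = (9 − 4) − 5 = 0, and the invariant factors of ∂_2 are all 1, so H_1 ≅ 0.
  H_2: rank ker ∂_2 − rank ∂_3 = (6 − 5) − 0 = 1, and there is no ∂_3, so H_2 ≅ Z.

(K is a triangulation of the 2-sphere S^2.)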